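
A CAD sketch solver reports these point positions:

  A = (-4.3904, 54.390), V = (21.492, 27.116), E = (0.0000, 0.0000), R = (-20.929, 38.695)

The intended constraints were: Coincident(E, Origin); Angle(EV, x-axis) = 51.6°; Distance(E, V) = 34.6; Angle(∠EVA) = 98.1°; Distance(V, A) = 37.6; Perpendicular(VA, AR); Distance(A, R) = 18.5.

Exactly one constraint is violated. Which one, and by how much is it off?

Distance(A, R) = 18.5 — off by 4.30.

E = (0.00, 0.00) ✓; EV at 51.60° ✓; |EV| = 34.60 ✓; ∠EVA = 98.10° ✓; |VA| = 37.60 ✓; ∠(VA, AR) = 90.00° ✓; |AR| = 22.80 ✗.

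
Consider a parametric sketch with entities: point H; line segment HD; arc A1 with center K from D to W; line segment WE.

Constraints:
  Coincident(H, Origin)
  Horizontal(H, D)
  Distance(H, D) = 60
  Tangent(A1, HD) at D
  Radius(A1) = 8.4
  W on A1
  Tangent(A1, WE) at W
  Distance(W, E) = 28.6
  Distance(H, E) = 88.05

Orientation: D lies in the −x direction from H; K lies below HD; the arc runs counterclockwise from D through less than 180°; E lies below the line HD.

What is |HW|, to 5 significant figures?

66.715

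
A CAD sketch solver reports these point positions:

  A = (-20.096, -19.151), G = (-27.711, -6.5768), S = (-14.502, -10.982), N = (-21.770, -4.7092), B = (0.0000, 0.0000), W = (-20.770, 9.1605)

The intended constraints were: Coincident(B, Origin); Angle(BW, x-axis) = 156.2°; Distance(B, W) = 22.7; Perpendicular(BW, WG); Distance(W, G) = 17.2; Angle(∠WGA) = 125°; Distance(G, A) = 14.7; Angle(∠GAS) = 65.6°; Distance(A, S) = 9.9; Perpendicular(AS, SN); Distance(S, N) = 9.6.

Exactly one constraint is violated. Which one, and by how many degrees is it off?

Perpendicular(AS, SN) — off by 6.39°.

B = (0.00, 0.00) ✓; BW at 156.2° ✓; |BW| = 22.70 ✓; ∠(BW, WG) = 90.00° ✓; |WG| = 17.20 ✓; ∠WGA = 125.0° ✓; |GA| = 14.70 ✓; ∠GAS = 65.60° ✓; |AS| = 9.901 ✓; ∠(AS, SN) = 83.61° ✗; |SN| = 9.601 ✓.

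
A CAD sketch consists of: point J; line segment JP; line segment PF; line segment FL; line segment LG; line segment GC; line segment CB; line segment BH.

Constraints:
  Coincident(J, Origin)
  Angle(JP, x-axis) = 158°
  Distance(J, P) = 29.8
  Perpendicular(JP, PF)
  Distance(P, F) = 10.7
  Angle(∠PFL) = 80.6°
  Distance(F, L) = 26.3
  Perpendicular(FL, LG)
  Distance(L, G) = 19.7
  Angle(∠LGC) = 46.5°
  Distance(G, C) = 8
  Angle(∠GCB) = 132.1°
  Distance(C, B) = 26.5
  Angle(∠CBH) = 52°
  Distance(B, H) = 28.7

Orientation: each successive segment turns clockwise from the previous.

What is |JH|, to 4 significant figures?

12.18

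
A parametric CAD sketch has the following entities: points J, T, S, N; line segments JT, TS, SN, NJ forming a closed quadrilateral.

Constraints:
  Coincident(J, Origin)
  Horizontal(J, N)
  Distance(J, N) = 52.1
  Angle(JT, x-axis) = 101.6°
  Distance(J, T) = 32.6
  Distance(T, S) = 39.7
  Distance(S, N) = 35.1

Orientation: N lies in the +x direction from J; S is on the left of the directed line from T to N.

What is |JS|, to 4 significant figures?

44.31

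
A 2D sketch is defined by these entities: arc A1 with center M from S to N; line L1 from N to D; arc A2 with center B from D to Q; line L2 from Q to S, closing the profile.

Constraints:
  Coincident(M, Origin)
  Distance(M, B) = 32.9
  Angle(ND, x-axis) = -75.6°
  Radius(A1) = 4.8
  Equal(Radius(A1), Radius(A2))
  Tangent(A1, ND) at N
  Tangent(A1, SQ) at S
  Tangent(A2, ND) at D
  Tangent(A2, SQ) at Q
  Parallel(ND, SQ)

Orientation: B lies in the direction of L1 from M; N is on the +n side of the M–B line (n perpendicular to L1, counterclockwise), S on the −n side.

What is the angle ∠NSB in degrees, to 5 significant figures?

81.699°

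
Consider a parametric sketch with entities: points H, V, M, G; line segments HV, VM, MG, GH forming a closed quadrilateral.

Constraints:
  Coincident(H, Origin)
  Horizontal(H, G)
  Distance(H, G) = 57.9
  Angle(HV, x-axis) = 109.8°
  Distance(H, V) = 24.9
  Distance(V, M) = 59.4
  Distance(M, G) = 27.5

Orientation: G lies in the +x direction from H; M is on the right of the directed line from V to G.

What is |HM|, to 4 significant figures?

39.27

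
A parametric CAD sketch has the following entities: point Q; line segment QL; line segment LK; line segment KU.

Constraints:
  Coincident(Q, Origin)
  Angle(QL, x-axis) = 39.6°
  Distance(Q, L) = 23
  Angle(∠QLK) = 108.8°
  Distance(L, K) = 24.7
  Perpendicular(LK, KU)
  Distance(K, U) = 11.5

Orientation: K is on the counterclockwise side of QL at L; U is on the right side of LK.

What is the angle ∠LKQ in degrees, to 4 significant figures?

34.14°

Q is at the origin; QL runs at 39.6° with length 23.0, so L = 23.0·(cos 39.6°, sin 39.6°) = (17.72, 14.66). ∠QLK = 108.8°, so LK runs at 39.6° + (180° − 108.8°) = 110.8° from the x-axis; with |LK| = 24.7, K = L + 24.7·(cos 110.8°, sin 110.8°) = (8.951, 37.75). Then cos ∠LKQ = KL·KQ / (|KL||KQ|), giving 34.14°.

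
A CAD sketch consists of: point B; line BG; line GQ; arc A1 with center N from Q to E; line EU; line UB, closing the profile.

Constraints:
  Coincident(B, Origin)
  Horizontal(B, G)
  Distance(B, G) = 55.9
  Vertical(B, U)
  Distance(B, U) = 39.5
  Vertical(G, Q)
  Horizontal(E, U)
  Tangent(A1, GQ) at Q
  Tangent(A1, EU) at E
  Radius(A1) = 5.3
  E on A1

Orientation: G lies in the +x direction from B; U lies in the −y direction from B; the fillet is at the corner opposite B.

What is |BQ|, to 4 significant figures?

65.53

The virtual corner opposite B is at (55.90, -39.50). Tangency of A1 to GQ means the radius NQ is perpendicular to GQ and the tangent condition forces NE to be normal to EU, with radius 5.3, so the center N sits 5.3 in from both sides at N = (50.60, -34.20). That places the tangent points at Q = (55.90, -34.20) on GQ and E = (50.60, -39.50) on EU. Then |BQ| = |Q − B| = 65.53.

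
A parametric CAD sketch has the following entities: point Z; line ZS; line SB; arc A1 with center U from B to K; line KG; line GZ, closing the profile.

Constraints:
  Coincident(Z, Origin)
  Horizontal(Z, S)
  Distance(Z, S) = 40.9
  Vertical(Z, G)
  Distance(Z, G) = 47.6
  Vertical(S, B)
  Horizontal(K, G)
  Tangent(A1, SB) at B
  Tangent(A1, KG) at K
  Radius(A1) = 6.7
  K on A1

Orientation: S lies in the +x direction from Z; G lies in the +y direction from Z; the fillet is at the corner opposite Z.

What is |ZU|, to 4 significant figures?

53.31

ZG is vertical with |ZG| = 47.6 and G on the +y side, so G = (0.000, 47.60). The virtual corner opposite Z is at (40.90, 47.60). Tangency of A1 to SB means the radius UB is perpendicular to SB and tangency of A1 to KG means the radius UK is perpendicular to KG, with radius 6.7, so the center U sits 6.7 in from both sides at U = (34.20, 40.90). Then |ZU| = |U − Z| = 53.31.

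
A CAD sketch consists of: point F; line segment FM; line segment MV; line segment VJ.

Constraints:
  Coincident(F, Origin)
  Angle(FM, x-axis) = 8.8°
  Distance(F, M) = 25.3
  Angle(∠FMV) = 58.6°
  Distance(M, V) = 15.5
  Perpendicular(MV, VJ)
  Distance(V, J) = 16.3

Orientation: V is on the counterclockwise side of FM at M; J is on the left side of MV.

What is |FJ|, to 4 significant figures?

5.780

F is at the origin; FM runs at 8.8° with length 25.3, so M = 25.3·(cos 8.8°, sin 8.8°) = (25.00, 3.871). ∠FMV = 58.6°, so MV runs at 8.8° + (180° − 58.6°) = 130.2° from the x-axis; with |MV| = 15.5, V = M + 15.5·(cos 130.2°, sin 130.2°) = (15.00, 15.71). The perpendicularity gives VJ at right angles to MV; with |VJ| = 16.3 on the left of MV, J = V + 16.3·(-0.7638, -0.6455) = (2.548, 5.188). Then |FJ| = |J − F| = 5.780.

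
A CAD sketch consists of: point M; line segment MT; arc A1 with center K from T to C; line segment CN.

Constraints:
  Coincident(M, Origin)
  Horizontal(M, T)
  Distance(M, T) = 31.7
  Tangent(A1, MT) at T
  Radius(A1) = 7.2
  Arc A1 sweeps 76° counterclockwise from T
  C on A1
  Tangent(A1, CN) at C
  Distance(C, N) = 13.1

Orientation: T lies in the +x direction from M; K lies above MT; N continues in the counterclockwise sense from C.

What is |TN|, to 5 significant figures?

20.815

M is at the origin; M and T share the same y with |MT| = 31.7 and T on the +x side, so T = (31.700, 0.0000). The tangent condition forces KT to be normal to MT, so K = T + (0, 7.2) = (31.700, 7.2000). On A1, T sits at bearing -90° from K; a 76° counterclockwise sweep puts C at bearing -14°, so C = K + 7.2·(cos -14°, sin -14°) = (38.686, 5.4582). A1 meets CN tangentially, so KC is at right angles to CN, so CN runs along (−sin -14°, cos -14°); with |CN| = 13.1, N = (41.855, 18.169). Then |TN| = |N − T| = 20.815.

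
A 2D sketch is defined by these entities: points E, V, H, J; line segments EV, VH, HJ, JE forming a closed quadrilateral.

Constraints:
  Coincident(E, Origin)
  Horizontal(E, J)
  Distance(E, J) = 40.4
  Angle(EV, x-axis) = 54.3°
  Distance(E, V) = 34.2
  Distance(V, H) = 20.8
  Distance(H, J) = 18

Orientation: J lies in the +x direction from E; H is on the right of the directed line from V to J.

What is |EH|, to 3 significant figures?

25.1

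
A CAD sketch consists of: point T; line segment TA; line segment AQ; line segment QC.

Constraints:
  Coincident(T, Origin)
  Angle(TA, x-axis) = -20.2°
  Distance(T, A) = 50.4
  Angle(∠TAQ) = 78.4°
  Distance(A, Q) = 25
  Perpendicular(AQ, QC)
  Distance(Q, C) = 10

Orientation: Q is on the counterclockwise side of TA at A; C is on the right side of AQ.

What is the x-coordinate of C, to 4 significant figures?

60.93

T is at the origin; TA runs at -20.2° with length 50.4, so A = 50.4·(cos -20.2°, sin -20.2°) = (47.30, -17.40). ∠TAQ = 78.4°, so AQ runs at -20.2° + (180° − 78.4°) = 81.40° from the x-axis; with |AQ| = 25.0, Q = A + 25.0·(cos 81.40°, sin 81.40°) = (51.04, 7.316). AQ is perpendicular to QC; with |QC| = 10.0 on the right of AQ, C = Q + 10.0·(0.9888, -0.1495) = (60.93, 5.821). So C.x = 60.93.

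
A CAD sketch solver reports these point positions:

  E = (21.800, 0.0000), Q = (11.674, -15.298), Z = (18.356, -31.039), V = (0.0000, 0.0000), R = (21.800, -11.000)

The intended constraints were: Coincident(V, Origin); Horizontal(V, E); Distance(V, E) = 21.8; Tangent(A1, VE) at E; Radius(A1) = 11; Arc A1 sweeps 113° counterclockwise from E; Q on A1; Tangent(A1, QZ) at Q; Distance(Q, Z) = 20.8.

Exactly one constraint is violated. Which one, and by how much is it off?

Distance(Q, Z) = 20.8 — off by 3.70.

V = (0.00, 0.00) ✓; V.y = 0.00, E.y = 0.00 ✓; |VE| = 21.80 ✓; ∠(RE, EV) = 90.00° ✓; |RE| = 11.00 ✓; bearing(R→Q) − bearing(R→E) = 113.0° ✓; |RQ| = 11.00 ✓; ∠(RQ, QZ) = 90.00° ✓; |QZ| = 17.10 ✗.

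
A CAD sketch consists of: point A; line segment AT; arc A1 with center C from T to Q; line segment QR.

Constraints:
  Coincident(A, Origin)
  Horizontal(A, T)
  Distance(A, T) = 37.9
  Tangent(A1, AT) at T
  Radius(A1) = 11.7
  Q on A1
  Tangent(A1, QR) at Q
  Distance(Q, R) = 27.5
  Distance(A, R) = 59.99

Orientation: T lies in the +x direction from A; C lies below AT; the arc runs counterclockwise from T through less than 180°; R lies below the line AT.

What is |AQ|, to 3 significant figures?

33.7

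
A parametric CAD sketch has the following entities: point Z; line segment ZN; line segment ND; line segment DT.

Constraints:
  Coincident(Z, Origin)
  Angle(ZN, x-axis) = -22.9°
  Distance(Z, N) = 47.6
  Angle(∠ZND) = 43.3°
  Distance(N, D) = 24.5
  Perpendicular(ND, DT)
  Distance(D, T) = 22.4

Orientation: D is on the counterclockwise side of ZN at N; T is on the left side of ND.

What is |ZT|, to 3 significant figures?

14.4

Z is at the origin; ZN runs at -22.9° with length 47.6, so N = 47.6·(cos -22.9°, sin -22.9°) = (43.8, -18.5). ∠ZND = 43.3°, so ND runs at -22.9° + (180° − 43.3°) = 114° from the x-axis; with |ND| = 24.5, D = N + 24.5·(cos 114°, sin 114°) = (34.0, 3.89). ND is perpendicular to DT; with |DT| = 22.4 on the left of ND, T = D + 22.4·(-0.915, -0.404) = (13.5, -5.15). Then |ZT| = |T − Z| = 14.4.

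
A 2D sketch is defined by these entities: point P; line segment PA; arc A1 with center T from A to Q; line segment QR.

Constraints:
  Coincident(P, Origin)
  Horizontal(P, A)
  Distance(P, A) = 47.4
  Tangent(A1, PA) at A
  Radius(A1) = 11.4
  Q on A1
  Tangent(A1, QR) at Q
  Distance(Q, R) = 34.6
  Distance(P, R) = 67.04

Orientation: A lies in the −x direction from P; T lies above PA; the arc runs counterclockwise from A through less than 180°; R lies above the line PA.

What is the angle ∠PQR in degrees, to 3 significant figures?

130°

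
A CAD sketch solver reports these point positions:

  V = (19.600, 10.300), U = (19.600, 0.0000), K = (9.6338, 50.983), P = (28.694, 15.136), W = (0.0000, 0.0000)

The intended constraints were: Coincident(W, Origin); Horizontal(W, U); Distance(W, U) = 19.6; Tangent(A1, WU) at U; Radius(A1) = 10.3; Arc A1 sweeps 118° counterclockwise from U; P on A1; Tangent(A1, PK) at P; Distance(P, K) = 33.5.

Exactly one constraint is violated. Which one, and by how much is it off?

Distance(P, K) = 33.5 — off by 7.10.

W = (0.00, 0.00) ✓; W.y = 0.00, U.y = 0.00 ✓; |WU| = 19.60 ✓; ∠(VU, UW) = 90.00° ✓; |VU| = 10.30 ✓; bearing(V→P) − bearing(V→U) = 118.0° ✓; |VP| = 10.30 ✓; ∠(VP, PK) = 90.00° ✓; |PK| = 40.60 ✗.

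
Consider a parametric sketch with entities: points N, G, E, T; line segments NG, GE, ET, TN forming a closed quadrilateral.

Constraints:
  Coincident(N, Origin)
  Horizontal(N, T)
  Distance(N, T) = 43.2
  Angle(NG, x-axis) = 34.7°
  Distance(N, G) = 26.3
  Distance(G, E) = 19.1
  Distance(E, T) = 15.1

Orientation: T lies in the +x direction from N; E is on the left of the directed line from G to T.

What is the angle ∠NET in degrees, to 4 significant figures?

79.35°

Checks: |GE| = 19.10 ✓; |ET| = 15.10 ✓.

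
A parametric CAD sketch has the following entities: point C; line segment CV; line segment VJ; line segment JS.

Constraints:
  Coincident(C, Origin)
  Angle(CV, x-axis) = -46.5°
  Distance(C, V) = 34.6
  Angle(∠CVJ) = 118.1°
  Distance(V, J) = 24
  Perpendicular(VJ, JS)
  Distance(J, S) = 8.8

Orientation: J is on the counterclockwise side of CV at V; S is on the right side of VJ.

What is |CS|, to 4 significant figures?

56.30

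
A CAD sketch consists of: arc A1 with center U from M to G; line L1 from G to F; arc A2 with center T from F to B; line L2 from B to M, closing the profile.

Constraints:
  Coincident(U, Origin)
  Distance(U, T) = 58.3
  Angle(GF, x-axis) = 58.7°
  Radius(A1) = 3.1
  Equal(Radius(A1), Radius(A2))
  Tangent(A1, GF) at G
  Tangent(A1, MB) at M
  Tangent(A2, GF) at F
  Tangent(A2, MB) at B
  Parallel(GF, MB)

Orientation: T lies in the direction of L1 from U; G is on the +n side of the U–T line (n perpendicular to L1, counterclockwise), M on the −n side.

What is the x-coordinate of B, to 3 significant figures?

32.9

The slot axis is L1's direction at 58.7°, so u = (cos 58.7°, sin 58.7°) = (0.520, 0.854) and n = (−sin 58.7°, cos 58.7°) = (-0.854, 0.520). U is at the origin and T lies 58.3 along u from U, so T = 58.3·u = (30.3, 49.8). Tangency of A1 to both parallel lines with radius 3.1 puts G and M at U ± 3.1·n: G = (-2.65, 1.61), M = (2.65, -1.61). Equal radii place F and B the same way about T: F = T + 3.1·n = (27.6, 51.4), B = T − 3.1·n = (32.9, 48.2). So B.x = 32.9.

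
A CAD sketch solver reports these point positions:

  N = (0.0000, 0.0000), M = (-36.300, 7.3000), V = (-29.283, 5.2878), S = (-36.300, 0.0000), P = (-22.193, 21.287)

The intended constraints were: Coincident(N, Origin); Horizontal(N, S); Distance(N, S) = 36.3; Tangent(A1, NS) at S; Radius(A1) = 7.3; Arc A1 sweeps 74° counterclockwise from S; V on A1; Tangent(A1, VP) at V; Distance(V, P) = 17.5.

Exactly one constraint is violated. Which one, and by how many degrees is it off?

Tangent(A1, VP) at V — off by 7.90°.

N = (0.00, 0.00) ✓; N.y = 0.00, S.y = 0.00 ✓; |NS| = 36.30 ✓; ∠(MS, SN) = 90.00° ✓; |MS| = 7.300 ✓; bearing(M→V) − bearing(M→S) = 74.00° ✓; |MV| = 7.300 ✓; ∠(MV, VP) = 97.90° ✗; |VP| = 17.50 ✓.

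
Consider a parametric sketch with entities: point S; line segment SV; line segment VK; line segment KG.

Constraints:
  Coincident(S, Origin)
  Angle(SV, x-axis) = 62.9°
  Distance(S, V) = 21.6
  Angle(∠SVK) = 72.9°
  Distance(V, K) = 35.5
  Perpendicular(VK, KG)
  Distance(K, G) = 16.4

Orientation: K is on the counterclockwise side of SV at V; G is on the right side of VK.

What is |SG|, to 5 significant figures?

47.138

S is at the origin; SV runs at 62.9° with length 21.6, so V = 21.6·(cos 62.9°, sin 62.9°) = (9.8398, 19.229). ∠SVK = 72.9°, so VK runs at 62.9° + (180° − 72.9°) = 170.00° from the x-axis; with |VK| = 35.5, K = V + 35.5·(cos 170.00°, sin 170.00°) = (-25.121, 25.393). VK ⟂ KG; with |KG| = 16.4 on the right of VK, G = K + 16.4·(0.17365, 0.98481) = (-22.273, 41.544). Then |SG| = |G − S| = 47.138.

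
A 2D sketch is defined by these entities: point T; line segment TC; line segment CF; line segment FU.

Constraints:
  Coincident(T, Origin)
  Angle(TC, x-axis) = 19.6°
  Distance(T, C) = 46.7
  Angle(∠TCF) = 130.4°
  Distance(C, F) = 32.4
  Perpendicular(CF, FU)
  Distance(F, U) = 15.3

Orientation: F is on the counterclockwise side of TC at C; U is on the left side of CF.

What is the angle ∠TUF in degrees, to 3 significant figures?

108°

T is at the origin; TC runs at 19.6° with length 46.7, so C = 46.7·(cos 19.6°, sin 19.6°) = (44.0, 15.7). ∠TCF = 130.4°, so CF runs at 19.6° + (180° − 130.4°) = 69.2° from the x-axis; with |CF| = 32.4, F = C + 32.4·(cos 69.2°, sin 69.2°) = (55.5, 46.0). CF ⟂ FU; with |FU| = 15.3 on the left of CF, U = F + 15.3·(-0.935, 0.355) = (41.2, 51.4). Then cos ∠TUF = UT·UF / (|UT||UF|), giving 108°.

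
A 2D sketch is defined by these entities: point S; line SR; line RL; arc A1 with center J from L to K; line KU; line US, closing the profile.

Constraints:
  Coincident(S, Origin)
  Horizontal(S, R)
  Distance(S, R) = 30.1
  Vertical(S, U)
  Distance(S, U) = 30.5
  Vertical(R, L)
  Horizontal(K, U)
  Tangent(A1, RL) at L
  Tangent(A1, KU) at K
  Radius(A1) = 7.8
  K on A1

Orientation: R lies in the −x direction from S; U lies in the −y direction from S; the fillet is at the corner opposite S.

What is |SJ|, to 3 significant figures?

31.8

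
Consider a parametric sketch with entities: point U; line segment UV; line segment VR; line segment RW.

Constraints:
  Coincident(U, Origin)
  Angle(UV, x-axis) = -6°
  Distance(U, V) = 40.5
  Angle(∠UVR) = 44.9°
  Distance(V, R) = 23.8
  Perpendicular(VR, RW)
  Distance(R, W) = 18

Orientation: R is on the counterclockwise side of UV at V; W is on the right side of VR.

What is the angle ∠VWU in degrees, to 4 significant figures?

58.89°

U is at the origin; UV runs at -6.0° with length 40.5, so V = 40.5·(cos -6.0°, sin -6.0°) = (40.28, -4.233). ∠UVR = 44.9°, so VR runs at -6.0° + (180° − 44.9°) = 129.1° from the x-axis; with |VR| = 23.8, R = V + 23.8·(cos 129.1°, sin 129.1°) = (25.27, 14.24). The perpendicularity gives RW at right angles to VR; with |RW| = 18.0 on the right of VR, W = R + 18.0·(0.7760, 0.6307) = (39.24, 25.59). Then cos ∠VWU = WV·WU / (|WV||WU|), giving 58.89°.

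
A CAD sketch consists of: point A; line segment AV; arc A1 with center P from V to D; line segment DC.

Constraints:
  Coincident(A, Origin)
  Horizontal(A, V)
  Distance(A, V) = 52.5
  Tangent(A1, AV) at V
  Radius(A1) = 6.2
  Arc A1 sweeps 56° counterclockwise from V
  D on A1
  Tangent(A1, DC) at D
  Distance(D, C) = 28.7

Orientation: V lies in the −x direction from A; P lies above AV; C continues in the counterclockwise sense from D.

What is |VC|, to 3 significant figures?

34.0

A is at the origin; AV is horizontal with |AV| = 52.5 and V on the −x side, so V = (-52.5, 0.00). Tangency of A1 to AV means the radius PV is perpendicular to AV, so P = V + (0, 6.2) = (-52.5, 6.20). On A1, V sits at bearing -90° from P; a 56° counterclockwise sweep puts D at bearing -34°, so D = P + 6.2·(cos -34°, sin -34°) = (-47.4, 2.73). The tangent condition forces PD to be normal to DC, so DC runs along (−sin -34°, cos -34°); with |DC| = 28.7, C = (-31.3, 26.5). Then |VC| = |C − V| = 34.0.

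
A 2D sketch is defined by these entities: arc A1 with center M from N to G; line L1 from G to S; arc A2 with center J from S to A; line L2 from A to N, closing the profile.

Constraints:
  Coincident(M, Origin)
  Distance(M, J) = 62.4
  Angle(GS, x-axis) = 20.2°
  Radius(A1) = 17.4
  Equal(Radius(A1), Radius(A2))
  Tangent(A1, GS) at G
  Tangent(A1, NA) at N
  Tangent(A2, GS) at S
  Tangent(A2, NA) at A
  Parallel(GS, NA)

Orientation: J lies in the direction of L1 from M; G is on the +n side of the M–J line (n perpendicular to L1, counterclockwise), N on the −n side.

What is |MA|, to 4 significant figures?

64.78

The slot axis is L1's direction at 20.2°, so u = (cos 20.2°, sin 20.2°) = (0.9385, 0.3453) and n = (−sin 20.2°, cos 20.2°) = (-0.3453, 0.9385). M is at the origin and J lies 62.4 along u from M, so J = 62.4·u = (58.56, 21.55). Tangency of A1 to both parallel lines with radius 17.4 puts G and N at M ± 17.4·n: G = (-6.008, 16.33), N = (6.008, -16.33). Equal radii place S and A the same way about J: S = J + 17.4·n = (52.55, 37.88), A = J − 17.4·n = (64.57, 5.217). Then |MA| = |A − M| = 64.78.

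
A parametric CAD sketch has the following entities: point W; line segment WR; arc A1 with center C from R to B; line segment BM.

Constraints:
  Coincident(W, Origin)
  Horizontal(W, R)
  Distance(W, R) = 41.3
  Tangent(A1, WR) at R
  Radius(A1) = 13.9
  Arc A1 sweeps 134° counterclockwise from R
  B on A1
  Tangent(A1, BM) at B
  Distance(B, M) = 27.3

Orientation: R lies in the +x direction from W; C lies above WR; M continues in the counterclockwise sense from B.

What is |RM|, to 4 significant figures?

44.11

W is at the origin; WR is horizontal with |WR| = 41.3 and R on the +x side, so R = (41.30, 0.000). Tangency of A1 to WR means the radius CR is perpendicular to WR, so C = R + (0, 13.9) = (41.30, 13.90). On A1, R sits at bearing -90° from C; a 134° counterclockwise sweep puts B at bearing 44°, so B = C + 13.9·(cos 44°, sin 44°) = (51.30, 23.56). Since A1 is tangent to BM there, CB ⟂ BM, so BM runs along (−sin 44°, cos 44°); with |BM| = 27.3, M = (32.33, 43.19). Then |RM| = |M − R| = 44.11.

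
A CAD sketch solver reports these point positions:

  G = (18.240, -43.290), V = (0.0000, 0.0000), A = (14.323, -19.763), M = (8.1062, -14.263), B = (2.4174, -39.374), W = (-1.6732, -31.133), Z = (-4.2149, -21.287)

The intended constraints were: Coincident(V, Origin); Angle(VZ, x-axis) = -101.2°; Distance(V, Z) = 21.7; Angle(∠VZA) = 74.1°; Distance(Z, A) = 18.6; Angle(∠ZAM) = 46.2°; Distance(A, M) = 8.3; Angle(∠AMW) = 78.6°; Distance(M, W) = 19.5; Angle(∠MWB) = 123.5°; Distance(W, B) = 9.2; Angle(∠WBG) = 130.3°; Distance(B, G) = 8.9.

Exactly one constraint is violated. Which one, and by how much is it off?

Distance(B, G) = 8.9 — off by 7.40.

V = (0.00, 0.00) ✓; VZ at -101.2° ✓; |VZ| = 21.70 ✓; ∠VZA = 74.10° ✓; |ZA| = 18.60 ✓; ∠ZAM = 46.20° ✓; |AM| = 8.301 ✓; ∠AMW = 78.60° ✓; |MW| = 19.50 ✓; ∠MWB = 123.5° ✓; |WB| = 9.200 ✓; ∠WBG = 130.3° ✓; |BG| = 16.30 ✗.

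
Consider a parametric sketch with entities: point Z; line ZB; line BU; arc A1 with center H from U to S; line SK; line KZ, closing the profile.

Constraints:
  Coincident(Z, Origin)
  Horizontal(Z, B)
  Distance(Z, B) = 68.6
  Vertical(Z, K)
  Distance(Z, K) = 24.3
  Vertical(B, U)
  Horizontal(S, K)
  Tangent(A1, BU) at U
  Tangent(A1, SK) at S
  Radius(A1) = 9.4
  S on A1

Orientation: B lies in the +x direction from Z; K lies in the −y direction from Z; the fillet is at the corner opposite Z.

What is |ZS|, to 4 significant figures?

63.99

The virtual corner opposite Z is at (68.60, -24.30). The tangent condition forces HU to be normal to BU and since A1 is tangent to SK there, HS ⟂ SK, with radius 9.4, so the center H sits 9.4 in from both sides at H = (59.20, -14.90). That places the tangent points at U = (68.60, -14.90) on BU and S = (59.20, -24.30) on SK. Then |ZS| = |S − Z| = 63.99.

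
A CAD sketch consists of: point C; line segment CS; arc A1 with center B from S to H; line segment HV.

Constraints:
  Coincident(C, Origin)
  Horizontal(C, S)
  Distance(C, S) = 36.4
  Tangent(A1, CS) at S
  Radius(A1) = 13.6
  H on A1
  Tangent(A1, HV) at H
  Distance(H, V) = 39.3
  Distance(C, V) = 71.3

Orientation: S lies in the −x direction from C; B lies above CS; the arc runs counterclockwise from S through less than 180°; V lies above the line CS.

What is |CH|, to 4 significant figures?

32.74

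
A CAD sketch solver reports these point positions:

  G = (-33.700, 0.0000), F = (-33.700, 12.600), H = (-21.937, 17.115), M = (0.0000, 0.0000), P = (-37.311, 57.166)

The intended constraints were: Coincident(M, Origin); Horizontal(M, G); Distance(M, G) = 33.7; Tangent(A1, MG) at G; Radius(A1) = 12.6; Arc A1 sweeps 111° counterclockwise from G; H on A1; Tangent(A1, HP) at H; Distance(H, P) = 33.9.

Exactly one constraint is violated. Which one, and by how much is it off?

Distance(H, P) = 33.9 — off by 9.00.

M = (0.00, 0.00) ✓; M.y = 0.00, G.y = 0.00 ✓; |MG| = 33.70 ✓; ∠(FG, GM) = 90.00° ✓; |FG| = 12.60 ✓; bearing(F→H) − bearing(F→G) = 111.0° ✓; |FH| = 12.60 ✓; ∠(FH, HP) = 90.00° ✓; |HP| = 42.90 ✗.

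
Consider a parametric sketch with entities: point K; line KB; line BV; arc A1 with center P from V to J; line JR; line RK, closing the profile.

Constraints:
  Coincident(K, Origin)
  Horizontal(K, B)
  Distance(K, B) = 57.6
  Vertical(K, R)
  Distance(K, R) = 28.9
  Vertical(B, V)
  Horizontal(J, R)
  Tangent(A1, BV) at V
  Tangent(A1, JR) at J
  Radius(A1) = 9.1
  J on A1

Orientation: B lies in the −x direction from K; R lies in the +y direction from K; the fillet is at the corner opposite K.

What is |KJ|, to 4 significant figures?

56.46

The virtual corner opposite K is at (-57.60, 28.90). Tangency of A1 to BV means the radius PV is perpendicular to BV and A1 meets JR tangentially, so PJ is at right angles to JR, with radius 9.1, so the center P sits 9.1 in from both sides at P = (-48.50, 19.80). That places the tangent points at V = (-57.60, 19.80) on BV and J = (-48.50, 28.90) on JR. Then |KJ| = |J − K| = 56.46.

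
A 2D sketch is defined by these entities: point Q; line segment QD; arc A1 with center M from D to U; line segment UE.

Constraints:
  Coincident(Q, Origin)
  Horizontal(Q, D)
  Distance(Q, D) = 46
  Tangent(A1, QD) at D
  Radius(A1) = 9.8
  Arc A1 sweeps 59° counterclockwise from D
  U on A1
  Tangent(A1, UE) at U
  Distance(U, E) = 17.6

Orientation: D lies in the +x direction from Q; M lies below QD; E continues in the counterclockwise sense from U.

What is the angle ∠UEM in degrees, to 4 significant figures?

29.11°

Q is at the origin; Q and D share the same y with |QD| = 46.0 and D on the +x side, so D = (46.00, 0.000). Tangency of A1 to QD means the radius MD is perpendicular to QD, so M = D + (0, -9.8) = (46.00, -9.800). On A1, D sits at bearing 90° from M; a 59° counterclockwise sweep puts U at bearing 149°, so U = M + 9.8·(cos 149°, sin 149°) = (37.60, -4.753). A1 meets UE tangentially, so MU is at right angles to UE, so UE runs along (−sin 149°, cos 149°); with |UE| = 17.6, E = (28.54, -19.84). Then cos ∠UEM = EU·EM / (|EU||EM|), giving 29.11°.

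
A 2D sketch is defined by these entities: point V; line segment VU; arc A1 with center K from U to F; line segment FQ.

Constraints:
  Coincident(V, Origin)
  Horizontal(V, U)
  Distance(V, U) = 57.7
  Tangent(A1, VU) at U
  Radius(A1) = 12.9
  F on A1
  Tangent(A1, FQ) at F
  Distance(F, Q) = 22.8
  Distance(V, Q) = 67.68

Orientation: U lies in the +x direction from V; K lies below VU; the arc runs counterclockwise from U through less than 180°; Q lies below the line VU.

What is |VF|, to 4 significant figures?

49.42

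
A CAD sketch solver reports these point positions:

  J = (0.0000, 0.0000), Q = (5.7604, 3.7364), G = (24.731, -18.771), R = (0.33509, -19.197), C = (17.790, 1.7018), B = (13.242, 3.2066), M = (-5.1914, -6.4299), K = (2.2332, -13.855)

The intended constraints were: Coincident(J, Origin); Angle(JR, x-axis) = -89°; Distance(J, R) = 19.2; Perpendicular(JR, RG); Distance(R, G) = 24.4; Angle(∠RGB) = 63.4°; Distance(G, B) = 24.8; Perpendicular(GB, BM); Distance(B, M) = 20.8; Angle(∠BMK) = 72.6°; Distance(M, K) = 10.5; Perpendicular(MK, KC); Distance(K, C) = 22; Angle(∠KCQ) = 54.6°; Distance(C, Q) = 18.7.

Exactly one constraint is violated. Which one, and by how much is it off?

Distance(C, Q) = 18.7 — off by 6.50.

J = (0.00, 0.00) ✓; JR at -89.00° ✓; |JR| = 19.20 ✓; ∠(JR, RG) = 90.00° ✓; |RG| = 24.40 ✓; ∠RGB = 63.40° ✓; |GB| = 24.80 ✓; ∠(GB, BM) = 90.00° ✓; |BM| = 20.80 ✓; ∠BMK = 72.60° ✓; |MK| = 10.50 ✓; ∠(MK, KC) = 90.00° ✓; |KC| = 22.00 ✓; ∠KCQ = 54.60° ✓; |CQ| = 12.20 ✗.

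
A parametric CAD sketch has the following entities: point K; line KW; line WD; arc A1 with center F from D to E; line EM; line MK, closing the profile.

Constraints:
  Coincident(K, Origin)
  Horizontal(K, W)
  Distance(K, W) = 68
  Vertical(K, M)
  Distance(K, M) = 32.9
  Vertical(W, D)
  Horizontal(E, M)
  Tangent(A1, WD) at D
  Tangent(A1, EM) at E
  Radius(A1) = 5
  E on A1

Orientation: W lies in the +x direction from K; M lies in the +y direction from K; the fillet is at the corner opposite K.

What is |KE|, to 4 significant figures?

71.07

K is at the origin; KW is horizontal with |KW| = 68.0 and W on the +x side, so W = (68.00, 0.000). KM is vertical with |KM| = 32.9 and M on the +y side, so M = (0.000, 32.90). The virtual corner opposite K is at (68.00, 32.90). Since A1 is tangent to WD there, FD ⟂ WD and tangency of A1 to EM means the radius FE is perpendicular to EM, with radius 5.0, so the center F sits 5.0 in from both sides at F = (63.00, 27.90). That places the tangent points at D = (68.00, 27.90) on WD and E = (63.00, 32.90) on EM. Then |KE| = |E − K| = 71.07.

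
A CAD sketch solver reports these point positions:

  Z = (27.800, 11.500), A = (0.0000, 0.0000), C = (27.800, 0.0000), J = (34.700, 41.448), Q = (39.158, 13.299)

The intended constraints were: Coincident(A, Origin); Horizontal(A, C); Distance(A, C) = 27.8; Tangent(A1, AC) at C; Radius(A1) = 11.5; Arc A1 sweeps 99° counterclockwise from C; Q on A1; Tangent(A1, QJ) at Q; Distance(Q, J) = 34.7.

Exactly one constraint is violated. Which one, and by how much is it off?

Distance(Q, J) = 34.7 — off by 6.20.

A = (0.00, 0.00) ✓; A.y = 0.00, C.y = 0.00 ✓; |AC| = 27.80 ✓; ∠(ZC, CA) = 90.00° ✓; |ZC| = 11.50 ✓; bearing(Z→Q) − bearing(Z→C) = 99.00° ✓; |ZQ| = 11.50 ✓; ∠(ZQ, QJ) = 90.00° ✓; |QJ| = 28.50 ✗.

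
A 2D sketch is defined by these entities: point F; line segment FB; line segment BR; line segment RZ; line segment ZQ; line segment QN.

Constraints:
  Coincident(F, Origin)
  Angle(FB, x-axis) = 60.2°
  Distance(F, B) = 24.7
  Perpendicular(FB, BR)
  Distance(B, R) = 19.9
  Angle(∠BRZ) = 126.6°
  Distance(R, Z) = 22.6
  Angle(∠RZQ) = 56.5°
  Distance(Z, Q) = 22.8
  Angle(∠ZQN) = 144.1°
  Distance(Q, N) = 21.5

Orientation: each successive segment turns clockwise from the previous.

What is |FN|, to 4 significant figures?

18.54

F is at the origin; FB runs at 60.2° with length 24.7, so B = (12.28, 21.43). FB is perpendicular to BR, so BR runs at -29.80°; with |BR| = 19.9, R = (29.54, 11.54). ∠BRZ = 126.6° gives RZ at -83.20° from the x-axis; with |RZ| = 22.6, Z = (32.22, -10.90). ∠RZQ = 56.5° gives ZQ at 153.3° from the x-axis; with |ZQ| = 22.8, Q = (11.85, -0.6525). ∠ZQN = 144.1° gives QN at 117.4° from the x-axis; with |QN| = 21.5, N = (1.957, 18.44). Then |FN| = |N − F| = 18.54.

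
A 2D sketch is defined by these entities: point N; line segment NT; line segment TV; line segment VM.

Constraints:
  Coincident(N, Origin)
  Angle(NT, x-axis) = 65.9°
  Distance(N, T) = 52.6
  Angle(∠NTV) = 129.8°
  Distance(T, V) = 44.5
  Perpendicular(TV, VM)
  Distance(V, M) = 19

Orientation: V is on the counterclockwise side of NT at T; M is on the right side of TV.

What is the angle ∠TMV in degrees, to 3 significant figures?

66.9°

N is at the origin; NT runs at 65.9° with length 52.6, so T = 52.6·(cos 65.9°, sin 65.9°) = (21.5, 48.0). ∠NTV = 129.8°, so TV runs at 65.9° + (180° − 129.8°) = 116° from the x-axis; with |TV| = 44.5, V = T + 44.5·(cos 116°, sin 116°) = (1.90, 88.0). The perpendicularity gives VM at right angles to TV; with |VM| = 19.0 on the right of TV, M = V + 19.0·(0.898, 0.440) = (19.0, 96.3). Then cos ∠TMV = MT·MV / (|MT||MV|), giving 66.9°.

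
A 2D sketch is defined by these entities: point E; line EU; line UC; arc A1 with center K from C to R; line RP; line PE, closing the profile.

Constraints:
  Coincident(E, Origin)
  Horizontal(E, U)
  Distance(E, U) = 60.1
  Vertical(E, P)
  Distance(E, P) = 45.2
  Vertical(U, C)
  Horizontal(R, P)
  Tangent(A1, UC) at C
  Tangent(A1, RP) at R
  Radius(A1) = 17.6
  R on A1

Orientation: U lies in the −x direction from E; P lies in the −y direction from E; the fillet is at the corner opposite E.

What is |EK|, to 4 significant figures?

50.68

E is at the origin; E and U share the same y with |EU| = 60.1 and U on the −x side, so U = (-60.10, 0.000). EP is vertical with |EP| = 45.2 and P on the −y side, so P = (0.000, -45.20). The virtual corner opposite E is at (-60.10, -45.20). Tangency of A1 to UC means the radius KC is perpendicular to UC and the tangent condition forces KR to be normal to RP, with radius 17.6, so the center K sits 17.6 in from both sides at K = (-42.50, -27.60). Then |EK| = |K − E| = 50.68.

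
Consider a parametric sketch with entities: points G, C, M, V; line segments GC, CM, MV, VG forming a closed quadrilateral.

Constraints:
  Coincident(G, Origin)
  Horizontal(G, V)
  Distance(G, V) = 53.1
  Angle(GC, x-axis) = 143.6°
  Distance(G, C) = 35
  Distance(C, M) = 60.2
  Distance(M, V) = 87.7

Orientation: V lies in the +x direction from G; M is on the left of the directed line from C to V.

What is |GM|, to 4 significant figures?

72.21

Checks: |CM| = 60.20 ✓; |MV| = 87.70 ✓.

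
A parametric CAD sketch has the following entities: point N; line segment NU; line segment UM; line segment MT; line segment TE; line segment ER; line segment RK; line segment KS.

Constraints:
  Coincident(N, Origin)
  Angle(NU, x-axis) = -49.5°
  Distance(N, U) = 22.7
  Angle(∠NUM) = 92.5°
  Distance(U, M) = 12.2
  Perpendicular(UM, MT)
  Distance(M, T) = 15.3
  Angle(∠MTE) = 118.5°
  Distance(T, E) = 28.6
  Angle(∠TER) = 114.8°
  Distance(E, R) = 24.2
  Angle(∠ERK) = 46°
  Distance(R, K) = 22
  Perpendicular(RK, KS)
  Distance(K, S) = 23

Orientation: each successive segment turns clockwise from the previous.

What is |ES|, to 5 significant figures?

7.6288

∠ERK = 46.0° gives RK at -127.70° from the x-axis; with |RK| = 22.0, K = (15.061, -2.0212). RK ⟂ KS, so KS runs at 142.30°; with |KS| = 23.0, S = (-3.1376, 12.044). Then |ES| = |S − E| = 7.6288.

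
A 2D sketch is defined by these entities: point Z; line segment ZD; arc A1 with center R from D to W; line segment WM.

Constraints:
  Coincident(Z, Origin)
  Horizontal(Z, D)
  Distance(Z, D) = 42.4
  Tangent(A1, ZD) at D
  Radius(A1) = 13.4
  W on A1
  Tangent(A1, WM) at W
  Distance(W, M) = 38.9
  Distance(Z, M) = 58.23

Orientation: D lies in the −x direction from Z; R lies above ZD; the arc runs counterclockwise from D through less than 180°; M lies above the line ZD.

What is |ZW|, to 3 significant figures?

31.7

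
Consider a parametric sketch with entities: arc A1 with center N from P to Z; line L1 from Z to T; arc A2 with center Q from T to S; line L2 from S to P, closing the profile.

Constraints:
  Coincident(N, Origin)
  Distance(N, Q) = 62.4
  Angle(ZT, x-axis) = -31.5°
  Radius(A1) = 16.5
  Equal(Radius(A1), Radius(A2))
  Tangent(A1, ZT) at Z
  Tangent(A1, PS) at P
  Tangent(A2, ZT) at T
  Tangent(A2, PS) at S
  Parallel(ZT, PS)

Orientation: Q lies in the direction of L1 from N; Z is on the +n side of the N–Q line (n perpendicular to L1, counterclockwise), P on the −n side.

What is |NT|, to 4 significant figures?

64.54

Tangency of A1 to both parallel lines with radius 16.5 puts Z and P at N ± 16.5·n: Z = (8.621, 14.07), P = (-8.621, -14.07). Equal radii place T and S the same way about Q: T = Q + 16.5·n = (61.83, -18.54), S = Q − 16.5·n = (44.58, -46.67). Then |NT| = |T − N| = 64.54.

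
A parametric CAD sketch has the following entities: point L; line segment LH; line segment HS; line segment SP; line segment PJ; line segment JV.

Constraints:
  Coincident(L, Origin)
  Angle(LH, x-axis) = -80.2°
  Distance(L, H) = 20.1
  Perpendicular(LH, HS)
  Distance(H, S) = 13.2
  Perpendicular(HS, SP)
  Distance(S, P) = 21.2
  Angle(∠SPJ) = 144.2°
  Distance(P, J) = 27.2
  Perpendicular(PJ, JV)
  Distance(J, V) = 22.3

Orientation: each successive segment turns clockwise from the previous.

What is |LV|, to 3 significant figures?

23.1

∠SPJ = 144.2° gives PJ at 64.0° from the x-axis; with |PJ| = 27.2, J = (-1.27, 23.3). PJ is perpendicular to JV, so JV runs at -26.0°; with |JV| = 22.3, V = (18.8, 13.5). Then |LV| = |V − L| = 23.1.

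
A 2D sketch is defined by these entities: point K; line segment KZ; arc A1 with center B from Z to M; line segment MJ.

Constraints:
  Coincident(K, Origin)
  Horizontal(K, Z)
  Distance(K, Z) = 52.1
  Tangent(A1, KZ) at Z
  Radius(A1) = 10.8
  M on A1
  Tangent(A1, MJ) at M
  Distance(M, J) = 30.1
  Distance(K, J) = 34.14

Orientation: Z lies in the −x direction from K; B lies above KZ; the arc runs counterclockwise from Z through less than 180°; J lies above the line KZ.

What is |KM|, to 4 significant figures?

44.47

Checks: |BM| = 10.80 ✓; ∠(BM, MJ) = 90.00° ✓; |MJ| = 30.10 ✓; |KJ| = 34.14 ✓.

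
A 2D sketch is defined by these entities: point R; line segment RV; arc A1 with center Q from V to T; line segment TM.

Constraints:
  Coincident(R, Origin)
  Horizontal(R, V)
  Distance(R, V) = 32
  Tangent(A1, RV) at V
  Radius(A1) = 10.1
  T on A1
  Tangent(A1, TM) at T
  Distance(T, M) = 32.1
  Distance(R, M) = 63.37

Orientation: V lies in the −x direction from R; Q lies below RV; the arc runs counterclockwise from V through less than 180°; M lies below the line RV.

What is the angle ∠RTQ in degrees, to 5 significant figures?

26.032°

Checks: ∠(QV, VR) = 90.00° ✓; |QT| = 10.10 ✓; ∠(QT, TM) = 90.00° ✓; |TM| = 32.10 ✓; |RM| = 63.37 ✓.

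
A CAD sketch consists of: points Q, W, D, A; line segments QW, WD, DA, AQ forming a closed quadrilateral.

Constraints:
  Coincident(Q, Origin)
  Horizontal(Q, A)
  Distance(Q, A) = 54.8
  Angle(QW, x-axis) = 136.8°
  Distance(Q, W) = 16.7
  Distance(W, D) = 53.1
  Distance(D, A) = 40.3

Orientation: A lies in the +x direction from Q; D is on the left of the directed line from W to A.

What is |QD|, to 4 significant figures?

49.88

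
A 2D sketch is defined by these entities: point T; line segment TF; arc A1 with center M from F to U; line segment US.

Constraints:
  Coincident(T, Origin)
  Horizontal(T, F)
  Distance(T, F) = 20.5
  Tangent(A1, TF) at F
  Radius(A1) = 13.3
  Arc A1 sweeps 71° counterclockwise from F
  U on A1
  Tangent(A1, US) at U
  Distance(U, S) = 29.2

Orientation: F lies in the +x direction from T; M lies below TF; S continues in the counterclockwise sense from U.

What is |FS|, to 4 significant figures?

42.73

On A1, F sits at bearing 90° from M; a 71° counterclockwise sweep puts U at bearing 161°, so U = M + 13.3·(cos 161°, sin 161°) = (7.925, -8.970). Tangency of A1 to US means the radius MU is perpendicular to US, so US runs along (−sin 161°, cos 161°); with |US| = 29.2, S = (-1.582, -36.58). Then |FS| = |S − F| = 42.73.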